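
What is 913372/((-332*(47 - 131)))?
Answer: 228343/6972 ≈ 32.751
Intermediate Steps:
913372/((-332*(47 - 131))) = 913372/((-332*(-84))) = 913372/27888 = 913372*(1/27888) = 228343/6972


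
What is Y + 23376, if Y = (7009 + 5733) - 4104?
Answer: 32014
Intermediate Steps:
Y = 8638 (Y = 12742 - 4104 = 8638)
Y + 23376 = 8638 + 23376 = 32014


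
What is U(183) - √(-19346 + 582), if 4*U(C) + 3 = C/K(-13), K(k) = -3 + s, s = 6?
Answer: 29/2 - 2*I*√4691 ≈ 14.5 - 136.98*I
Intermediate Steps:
K(k) = 3 (K(k) = -3 + 6 = 3)
U(C) = -¾ + C/12 (U(C) = -¾ + (C/3)/4 = -¾ + C/12)
U(183) - √(-19346 + 582) = (-¾ + (1/12)*183) - √(-19346 + 582) = (-¾ + 61/4) - √(-18764) = 29/2 - 2*I*√4691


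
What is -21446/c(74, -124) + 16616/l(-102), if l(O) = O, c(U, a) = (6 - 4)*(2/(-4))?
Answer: 1085438/51 ≈ 21283.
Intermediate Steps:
c(U, a) = -1 (c(U, a) = 2*(2*(-¼)) = 2*(-½) = -1)
-21446/c(74, -124) + 16616/l(-102) = -21446/(-1) + 16616/(-102) = -21446*(-1) + 16616*(-1/102) = 21446 - 8308/51 = 1085438/51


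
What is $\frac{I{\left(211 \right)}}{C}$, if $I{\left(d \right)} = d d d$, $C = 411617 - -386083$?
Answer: $\frac{9393931}{797700} \approx 11.776$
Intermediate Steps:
$C = 797700$ ($C = 411617 + 386083 = 797700$)
$I{\left(d \right)} = d^{3}$ ($I{\left(d \right)} = d^{2} d = d^{3}$)
$\frac{I{\left(211 \right)}}{C} = \frac{211^{3}}{797700} = 9393931 \cdot \frac{1}{797700} = \frac{9393931}{797700}$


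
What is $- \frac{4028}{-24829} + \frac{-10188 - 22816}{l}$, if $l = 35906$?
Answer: $- \frac{337413474}{445755037} \approx -0.75695$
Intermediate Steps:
$- \frac{4028}{-24829} + \frac{-10188 - 22816}{l} = - \frac{4028}{-24829} + \frac{-10188 - 22816}{35906} = \left(-4028\right) \left(- \frac{1}{24829}\right) + \left(-10188 - 22816\right) \frac{1}{35906} = \frac{4028}{24829} - \frac{16502}{17953} = - \frac{337413474}{445755037}$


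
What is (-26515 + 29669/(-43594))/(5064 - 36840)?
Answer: 385308193/461747648 ≈ 0.83446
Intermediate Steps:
(-26515 + 29669/(-43594))/(5064 - 36840) = (-26515 + 29669*(-1/43594))/(-31776) = (-26515 - 29669/43594)*(-1/31776) = -1155924579/43594*(-1/31776) = 385308193/461747648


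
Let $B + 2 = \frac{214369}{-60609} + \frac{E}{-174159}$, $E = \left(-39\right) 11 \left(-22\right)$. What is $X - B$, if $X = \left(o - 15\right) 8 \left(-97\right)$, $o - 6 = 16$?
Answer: $- \frac{2121445076071}{390948253} \approx -5426.4$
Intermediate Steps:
$o = 22$ ($o = 6 + 16 = 22$)
$E = 9438$ ($E = \left(-429\right) \left(-22\right) = 9438$)
$B = - \frac{2185834225}{390948253}$ ($B = -2 + \left(\frac{214369}{-60609} + \frac{9438}{-174159}\right) = -2 + \left(214369 \left(- \frac{1}{60609}\right) + 9438 \left(- \frac{1}{174159}\right)\right) = -2 - \frac{1403937719}{390948253} = - \frac{2185834225}{390948253} \approx -5.5911$)
$X = -5432$ ($X = \left(22 - 15\right) 8 \left(-97\right) = 7 \cdot 8 \left(-97\right) = 56 \left(-97\right) = -5432$)
$X - B = -5432 - - \frac{2185834225}{390948253} = -5432 + \frac{2185834225}{390948253} = - \frac{2121445076071}{390948253}$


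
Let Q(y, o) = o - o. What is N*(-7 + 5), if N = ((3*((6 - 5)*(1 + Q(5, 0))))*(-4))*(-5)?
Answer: -120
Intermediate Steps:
Q(y, o) = 0
N = 60 (N = ((3*((6 - 5)*(1 + 0)))*(-4))*(-5) = ((3*(1*1))*(-4))*(-5) = ((3*1)*(-4))*(-5) = (3*(-4))*(-5) = -12*(-5) = 60)
N*(-7 + 5) = 60*(-7 + 5) = 60*(-2) = -120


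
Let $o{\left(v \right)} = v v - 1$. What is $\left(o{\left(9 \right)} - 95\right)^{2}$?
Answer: $225$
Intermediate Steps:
$o{\left(v \right)} = -1 + v^{2}$ ($o{\left(v \right)} = v^{2} - 1 = -1 + v^{2}$)
$\left(o{\left(9 \right)} - 95\right)^{2} = \left(\left(-1 + 9^{2}\right) - 95\right)^{2} = \left(\left(-1 + 81\right) - 95\right)^{2} = \left(80 - 95\right)^{2} = \left(-15\right)^{2} = 225$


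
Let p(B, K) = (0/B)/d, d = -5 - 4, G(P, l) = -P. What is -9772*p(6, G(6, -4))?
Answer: 0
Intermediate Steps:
d = -9
p(B, K) = 0 (p(B, K) = (0/B)/(-9) = 0*(-⅑) = 0)
-9772*p(6, G(6, -4)) = -9772*0 = 0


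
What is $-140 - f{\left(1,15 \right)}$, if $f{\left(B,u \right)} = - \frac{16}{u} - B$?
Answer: $- \frac{2069}{15} \approx -137.93$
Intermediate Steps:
$f{\left(B,u \right)} = - B - \frac{16}{u}$
$-140 - f{\left(1,15 \right)} = -140 - \left(\left(-1\right) 1 - \frac{16}{15}\right) = -140 - \left(-1 - \frac{16}{15}\right) = -140 - - \frac{31}{15} = -140 + \frac{31}{15} = - \frac{2069}{15}$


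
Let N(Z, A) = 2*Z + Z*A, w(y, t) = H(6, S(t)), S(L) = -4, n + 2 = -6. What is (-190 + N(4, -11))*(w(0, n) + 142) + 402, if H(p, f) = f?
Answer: -30786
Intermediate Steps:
n = -8 (n = -2 - 6 = -8)
w(y, t) = -4
N(Z, A) = 2*Z + A*Z
(-190 + N(4, -11))*(w(0, n) + 142) + 402 = (-190 + 4*(2 - 11))*(-4 + 142) + 402 = (-190 + 4*(-9))*138 + 402 = (-190 - 36)*138 + 402 = -226*138 + 402 = -31188 + 402 = -30786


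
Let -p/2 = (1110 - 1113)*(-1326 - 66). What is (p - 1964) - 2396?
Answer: -12712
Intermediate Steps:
p = -8352 (p = -2*(1110 - 1113)*(-1326 - 66) = -(-6)*(-1392) = -2*4176 = -8352)
(p - 1964) - 2396 = (-8352 - 1964) - 2396 = -10316 - 2396 = -12712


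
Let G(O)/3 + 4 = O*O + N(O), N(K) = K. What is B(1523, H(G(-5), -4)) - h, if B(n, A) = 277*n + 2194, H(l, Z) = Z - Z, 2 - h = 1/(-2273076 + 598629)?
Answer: 710071018160/1674447 ≈ 4.2406e+5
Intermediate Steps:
h = 3348895/1674447 (h = 2 - 1/(-2273076 + 598629) = 2 - 1/(-1674447) = 2 - 1*(-1/1674447) = 2 + 1/1674447 = 3348895/1674447 ≈ 2.0000)
G(O) = -12 + 3*O + 3*O**2 (G(O) = -12 + 3*(O*O + O) = -12 + 3*(O**2 + O) = -12 + 3*(O + O**2) = -12 + (3*O + 3*O**2) = -12 + 3*O + 3*O**2)
H(l, Z) = 0
B(n, A) = 2194 + 277*n
B(1523, H(G(-5), -4)) - h = (2194 + 277*1523) - 1*3348895/1674447 = (2194 + 421871) - 3348895/1674447 = 424065 - 3348895/1674447 = 710071018160/1674447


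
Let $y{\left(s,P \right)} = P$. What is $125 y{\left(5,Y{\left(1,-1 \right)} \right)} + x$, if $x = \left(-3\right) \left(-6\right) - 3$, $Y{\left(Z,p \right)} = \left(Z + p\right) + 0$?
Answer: $15$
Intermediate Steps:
$Y{\left(Z,p \right)} = Z + p$
$x = 15$ ($x = 18 - 3 = 15$)
$125 y{\left(5,Y{\left(1,-1 \right)} \right)} + x = 125 \left(1 - 1\right) + 15 = 125 \cdot 0 + 15 = 0 + 15 = 15$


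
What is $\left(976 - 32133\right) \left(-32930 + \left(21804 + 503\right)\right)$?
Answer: $330980811$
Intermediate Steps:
$\left(976 - 32133\right) \left(-32930 + \left(21804 + 503\right)\right) = - 31157 \left(-32930 + 22307\right) = \left(-31157\right) \left(-10623\right) = 330980811$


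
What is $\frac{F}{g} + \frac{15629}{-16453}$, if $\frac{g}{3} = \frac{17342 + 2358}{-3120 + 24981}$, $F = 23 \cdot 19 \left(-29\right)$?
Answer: $- \frac{1519712019703}{324124100} \approx -4688.7$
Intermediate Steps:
$F = -12673$ ($F = 437 \left(-29\right) = -12673$)
$g = \frac{19700}{7287}$ ($g = 3 \frac{17342 + 2358}{-3120 + 24981} = 3 \cdot \frac{19700}{21861} = \frac{19700}{7287} \approx 2.7034$)
$\frac{F}{g} + \frac{15629}{-16453} = - \frac{12673}{\frac{19700}{7287}} + \frac{15629}{-16453} = \left(-12673\right) \frac{7287}{19700} + 15629 \left(- \frac{1}{16453}\right) = - \frac{92348151}{19700} - \frac{15629}{16453} = - \frac{1519712019703}{324124100}$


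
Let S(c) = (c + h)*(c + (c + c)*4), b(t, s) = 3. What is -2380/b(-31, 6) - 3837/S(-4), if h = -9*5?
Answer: -467759/588 ≈ -795.51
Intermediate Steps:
h = -45
S(c) = 9*c*(-45 + c) (S(c) = (c - 45)*(c + (c + c)*4) = (-45 + c)*(c + (2*c)*4) = (-45 + c)*(c + 8*c) = (-45 + c)*(9*c) = 9*c*(-45 + c))
-2380/b(-31, 6) - 3837/S(-4) = -2380/3 - 3837*(-1/(36*(-45 - 4))) = -2380*⅓ - 3837/(9*(-4)*(-49)) = -2380/3 - 3837/1764 = -2380/3 - 3837*1/1764 = -2380/3 - 1279/588 = -467759/588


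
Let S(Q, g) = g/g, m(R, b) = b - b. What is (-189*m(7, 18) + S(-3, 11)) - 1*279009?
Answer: -279008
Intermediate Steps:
m(R, b) = 0
S(Q, g) = 1
(-189*m(7, 18) + S(-3, 11)) - 1*279009 = (-189*0 + 1) - 1*279009 = (0 + 1) - 279009 = 1 - 279009 = -279008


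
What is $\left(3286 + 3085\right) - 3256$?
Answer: $3115$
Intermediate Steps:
$\left(3286 + 3085\right) - 3256 = 6371 - 3256 = 3115$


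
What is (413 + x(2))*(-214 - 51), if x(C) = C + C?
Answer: -110505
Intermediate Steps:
x(C) = 2*C
(413 + x(2))*(-214 - 51) = (413 + 2*2)*(-214 - 51) = (413 + 4)*(-265) = 417*(-265) = -110505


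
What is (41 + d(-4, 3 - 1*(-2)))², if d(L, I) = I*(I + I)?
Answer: 8281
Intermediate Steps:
d(L, I) = 2*I² (d(L, I) = I*(2*I) = 2*I²)
(41 + d(-4, 3 - 1*(-2)))² = (41 + 2*(3 - 1*(-2))²)² = (41 + 2*(3 + 2)²)² = (41 + 2*5²)² = (41 + 2*25)² = (41 + 50)² = 91² = 8281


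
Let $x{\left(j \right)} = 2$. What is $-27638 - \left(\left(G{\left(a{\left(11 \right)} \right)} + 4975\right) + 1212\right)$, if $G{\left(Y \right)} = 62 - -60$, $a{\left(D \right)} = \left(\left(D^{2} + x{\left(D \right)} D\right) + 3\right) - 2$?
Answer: $-33947$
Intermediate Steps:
$a{\left(D \right)} = 1 + D^{2} + 2 D$ ($a{\left(D \right)} = \left(\left(D^{2} + 2 D\right) + 3\right) - 2 = \left(3 + D^{2} + 2 D\right) - 2 = 1 + D^{2} + 2 D$)
$G{\left(Y \right)} = 122$ ($G{\left(Y \right)} = 62 + 60 = 122$)
$-27638 - \left(\left(G{\left(a{\left(11 \right)} \right)} + 4975\right) + 1212\right) = -27638 - \left(\left(122 + 4975\right) + 1212\right) = -27638 - \left(5097 + 1212\right) = -27638 - 6309 = -33947$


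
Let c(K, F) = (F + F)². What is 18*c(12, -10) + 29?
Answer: 7229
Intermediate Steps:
c(K, F) = 4*F² (c(K, F) = (2*F)² = 4*F²)
18*c(12, -10) + 29 = 18*(4*(-10)²) + 29 = 18*(4*100) + 29 = 18*400 + 29 = 7200 + 29 = 7229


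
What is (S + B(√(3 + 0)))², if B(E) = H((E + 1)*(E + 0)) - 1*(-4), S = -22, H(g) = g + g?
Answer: 156 - 48*√3 ≈ 72.862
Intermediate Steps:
H(g) = 2*g
B(E) = 4 + 2*E*(1 + E) (B(E) = 2*((E + 1)*(E + 0)) - 1*(-4) = 2*((1 + E)*E) + 4 = 2*(E*(1 + E)) + 4 = 2*E*(1 + E) + 4 = 4 + 2*E*(1 + E))
(S + B(√(3 + 0)))² = (-22 + (4 + 2*√(3 + 0)*(1 + √(3 + 0))))² = (-22 + (4 + 2*√3*(1 + √3)))² = (-18 + 2*√3*(1 + √3))²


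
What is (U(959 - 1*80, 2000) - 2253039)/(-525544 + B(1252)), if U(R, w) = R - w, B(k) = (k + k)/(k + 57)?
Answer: 184418465/42995912 ≈ 4.2892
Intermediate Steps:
B(k) = 2*k/(57 + k) (B(k) = (2*k)/(57 + k) = 2*k/(57 + k))
(U(959 - 1*80, 2000) - 2253039)/(-525544 + B(1252)) = (((959 - 1*80) - 1*2000) - 2253039)/(-525544 + 2*1252/(57 + 1252)) = (((959 - 80) - 2000) - 2253039)/(-525544 + 2*1252/1309) = ((879 - 2000) - 2253039)/(-525544 + 2*1252*(1/1309)) = (-1121 - 2253039)/(-525544 + 2504/1309) = -2254160/(-687934592/1309) = -2254160*(-1309/687934592) = 184418465/42995912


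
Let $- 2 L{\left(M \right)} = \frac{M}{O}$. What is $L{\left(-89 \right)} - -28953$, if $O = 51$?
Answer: $\frac{2953295}{102} \approx 28954.0$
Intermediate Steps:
$L{\left(M \right)} = - \frac{M}{102}$ ($L{\left(M \right)} = - \frac{M \frac{1}{51}}{2} = - \frac{\frac{1}{51} M}{2} = - \frac{M}{102}$)
$L{\left(-89 \right)} - -28953 = \left(- \frac{1}{102}\right) \left(-89\right) - -28953 = \frac{89}{102} + 28953 = \frac{2953295}{102}$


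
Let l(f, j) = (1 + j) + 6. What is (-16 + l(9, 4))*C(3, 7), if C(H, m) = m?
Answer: -35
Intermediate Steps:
l(f, j) = 7 + j
(-16 + l(9, 4))*C(3, 7) = (-16 + (7 + 4))*7 = (-16 + 11)*7 = -5*7 = -35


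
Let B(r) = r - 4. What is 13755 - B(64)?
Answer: 13695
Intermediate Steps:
B(r) = -4 + r
13755 - B(64) = 13755 - (-4 + 64) = 13755 - 1*60 = 13755 - 60 = 13695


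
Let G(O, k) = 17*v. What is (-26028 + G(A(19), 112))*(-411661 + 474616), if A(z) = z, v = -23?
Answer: -1663208145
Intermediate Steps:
G(O, k) = -391 (G(O, k) = 17*(-23) = -391)
(-26028 + G(A(19), 112))*(-411661 + 474616) = (-26028 - 391)*(-411661 + 474616) = -26419*62955 = -1663208145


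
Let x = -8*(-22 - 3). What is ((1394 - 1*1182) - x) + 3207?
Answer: 3219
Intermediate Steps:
x = 200 (x = -8*(-25) = 200)
((1394 - 1*1182) - x) + 3207 = ((1394 - 1*1182) - 1*200) + 3207 = ((1394 - 1182) - 200) + 3207 = (212 - 200) + 3207 = 12 + 3207 = 3219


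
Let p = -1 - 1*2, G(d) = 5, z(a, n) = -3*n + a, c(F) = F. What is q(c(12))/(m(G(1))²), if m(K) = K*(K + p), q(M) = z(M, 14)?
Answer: -3/10 ≈ -0.30000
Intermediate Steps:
z(a, n) = a - 3*n
q(M) = -42 + M (q(M) = M - 3*14 = M - 42 = -42 + M)
p = -3 (p = -1 - 2 = -3)
m(K) = K*(-3 + K) (m(K) = K*(K - 3) = K*(-3 + K))
q(c(12))/(m(G(1))²) = (-42 + 12)/((5*(-3 + 5))²) = -30/((5*2)²) = -30/(10²) = -30/100 = -30*1/100 = -3/10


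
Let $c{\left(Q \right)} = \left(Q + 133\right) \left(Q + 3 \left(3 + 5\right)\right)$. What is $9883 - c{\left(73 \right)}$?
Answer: $-10099$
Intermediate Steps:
$c{\left(Q \right)} = \left(24 + Q\right) \left(133 + Q\right)$ ($c{\left(Q \right)} = \left(133 + Q\right) \left(Q + 3 \cdot 8\right) = \left(133 + Q\right) \left(Q + 24\right) = \left(133 + Q\right) \left(24 + Q\right) = \left(24 + Q\right) \left(133 + Q\right)$)
$9883 - c{\left(73 \right)} = 9883 - \left(3192 + 73^{2} + 157 \cdot 73\right) = 9883 - \left(3192 + 5329 + 11461\right) = 9883 - 19982 = -10099$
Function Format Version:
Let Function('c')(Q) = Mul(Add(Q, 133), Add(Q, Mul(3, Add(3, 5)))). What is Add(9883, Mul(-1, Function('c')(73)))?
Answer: -10099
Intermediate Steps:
Function('c')(Q) = Mul(Add(24, Q), Add(133, Q)) (Function('c')(Q) = Mul(Add(133, Q), Add(Q, Mul(3, 8))) = Mul(Add(133, Q), Add(Q, 24)) = Mul(Add(133, Q), Add(24, Q)) = Mul(Add(24, Q), Add(133, Q)))
Add(9883, Mul(-1, Function('c')(73))) = Add(9883, Mul(-1, Add(3192, Pow(73, 2), Mul(157, 73)))) = Add(9883, Mul(-1, Add(3192, 5329, 11461))) = Add(9883, Mul(-1, 19982)) = Add(9883, -19982) = -10099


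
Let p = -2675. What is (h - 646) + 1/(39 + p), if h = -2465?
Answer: -8200597/2636 ≈ -3111.0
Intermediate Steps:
(h - 646) + 1/(39 + p) = (-2465 - 646) + 1/(39 - 2675) = -3111 + 1/(-2636) = -3111 - 1/2636 = -8200597/2636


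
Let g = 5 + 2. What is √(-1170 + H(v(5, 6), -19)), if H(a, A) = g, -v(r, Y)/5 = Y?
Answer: I*√1163 ≈ 34.103*I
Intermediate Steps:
v(r, Y) = -5*Y
g = 7
H(a, A) = 7
√(-1170 + H(v(5, 6), -19)) = √(-1170 + 7) = √(-1163) = I*√1163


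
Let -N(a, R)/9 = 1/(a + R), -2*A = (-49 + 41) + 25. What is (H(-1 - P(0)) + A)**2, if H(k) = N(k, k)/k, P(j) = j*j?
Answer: 169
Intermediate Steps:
P(j) = j**2
A = -17/2 (A = -((-49 + 41) + 25)/2 = -(-8 + 25)/2 = -1/2*17 = -17/2 ≈ -8.5000)
N(a, R) = -9/(R + a) (N(a, R) = -9/(a + R) = -9/(R + a))
H(k) = -9/(2*k**2) (H(k) = (-9/(k + k))/k = (-9*1/(2*k))/k = (-9/(2*k))/k = -9/(2*k**2))
(H(-1 - P(0)) + A)**2 = (-9/(2*(-1 - 1*0**2)**2) - 17/2)**2 = (-9/(2*(-1 - 1*0)**2) - 17/2)**2 = (-9/(2*(-1 + 0)**2) - 17/2)**2 = (-9/2/(-1)**2 - 17/2)**2 = (-9/2*1 - 17/2)**2 = (-9/2 - 17/2)**2 = (-13)**2 = 169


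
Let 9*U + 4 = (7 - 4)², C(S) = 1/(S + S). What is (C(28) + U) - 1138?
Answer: -573263/504 ≈ -1137.4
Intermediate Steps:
C(S) = 1/(2*S)
U = 5/9 (U = -4/9 + (7 - 4)²/9 = -4/9 + (⅑)*3² = -4/9 + (⅑)*9 = -4/9 + 1 = 5/9 ≈ 0.55556)
(C(28) + U) - 1138 = ((½)/28 + 5/9) - 1138 = ((½)*(1/28) + 5/9) - 1138 = (1/56 + 5/9) - 1138 = 289/504 - 1138 = -573263/504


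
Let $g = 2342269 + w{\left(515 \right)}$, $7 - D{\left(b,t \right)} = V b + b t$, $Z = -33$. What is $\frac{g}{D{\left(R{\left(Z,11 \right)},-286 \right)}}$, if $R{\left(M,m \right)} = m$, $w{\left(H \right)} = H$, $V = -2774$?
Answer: $\frac{2342784}{33667} \approx 69.587$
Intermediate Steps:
$D{\left(b,t \right)} = 7 + 2774 b - b t$ ($D{\left(b,t \right)} = 7 - \left(- 2774 b + b t\right) = 7 + 2774 b - b t$)
$g = 2342784$ ($g = 2342269 + 515 = 2342784$)
$\frac{g}{D{\left(R{\left(Z,11 \right)},-286 \right)}} = \frac{2342784}{7 + 2774 \cdot 11 - 11 \left(-286\right)} = \frac{2342784}{7 + 30514 + 3146} = \frac{2342784}{33667}$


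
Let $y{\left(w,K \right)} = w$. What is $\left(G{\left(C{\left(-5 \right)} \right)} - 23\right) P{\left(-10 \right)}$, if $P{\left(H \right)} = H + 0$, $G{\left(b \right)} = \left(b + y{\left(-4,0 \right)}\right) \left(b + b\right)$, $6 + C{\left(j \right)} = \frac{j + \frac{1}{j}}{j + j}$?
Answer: $- \frac{101126}{125} \approx -809.01$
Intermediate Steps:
$C{\left(j \right)} = -6 + \frac{j + \frac{1}{j}}{2 j}$ ($C{\left(j \right)} = -6 + \frac{j + \frac{1}{j}}{j + j} = -6 + \frac{j + \frac{1}{j}}{2 j}$)
$G{\left(b \right)} = 2 b \left(-4 + b\right)$ ($G{\left(b \right)} = \left(b - 4\right) \left(b + b\right) = \left(-4 + b\right) 2 b = 2 b \left(-4 + b\right)$)
$P{\left(H \right)} = H$
$\left(G{\left(C{\left(-5 \right)} \right)} - 23\right) P{\left(-10 \right)} = \left(2 \left(- \frac{11}{2} + \frac{1}{2 \cdot 25}\right) \left(-4 - \left(\frac{11}{2} - \frac{1}{2 \cdot 25}\right)\right) - 23\right) \left(-10\right) = \left(2 \left(- \frac{11}{2} + \frac{1}{2} \cdot \frac{1}{25}\right) \left(-4 + \left(- \frac{11}{2} + \frac{1}{2} \cdot \frac{1}{25}\right)\right) - 23\right) \left(-10\right) = \left(2 \left(- \frac{11}{2} + \frac{1}{50}\right) \left(-4 + \left(- \frac{11}{2} + \frac{1}{50}\right)\right) - 23\right) \left(-10\right) = \left(2 \left(- \frac{137}{25}\right) \left(-4 - \frac{137}{25}\right) - 23\right) \left(-10\right) = \left(2 \left(- \frac{137}{25}\right) \left(- \frac{237}{25}\right) - 23\right) \left(-10\right) = \left(\frac{64938}{625} - 23\right) \left(-10\right) = \frac{50563}{625} \left(-10\right) = - \frac{101126}{125}$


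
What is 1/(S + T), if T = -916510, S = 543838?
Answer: -1/372672 ≈ -2.6833e-6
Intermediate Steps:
1/(S + T) = 1/(543838 - 916510) = 1/(-372672) = -1/372672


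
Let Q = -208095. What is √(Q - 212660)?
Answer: I*√420755 ≈ 648.66*I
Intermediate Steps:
√(Q - 212660) = √(-208095 - 212660) = √(-420755) = I*√420755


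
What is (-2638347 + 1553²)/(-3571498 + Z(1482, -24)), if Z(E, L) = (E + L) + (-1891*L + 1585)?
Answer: 226538/3523071 ≈ 0.064301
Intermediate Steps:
Z(E, L) = 1585 + E - 1890*L (Z(E, L) = (E + L) + (1585 - 1891*L) = 1585 + E - 1890*L)
(-2638347 + 1553²)/(-3571498 + Z(1482, -24)) = (-2638347 + 1553²)/(-3571498 + (1585 + 1482 - 1890*(-24))) = (-2638347 + 2411809)/(-3571498 + (1585 + 1482 + 45360)) = -226538/(-3571498 + 48427) = -226538/(-3523071) = -226538*(-1/3523071) = 226538/3523071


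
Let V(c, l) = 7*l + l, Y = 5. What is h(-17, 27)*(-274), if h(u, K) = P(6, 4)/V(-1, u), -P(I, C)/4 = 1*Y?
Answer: -685/17 ≈ -40.294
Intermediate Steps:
P(I, C) = -20 (P(I, C) = -4*5 = -20)
V(c, l) = 8*l
h(u, K) = -5/(2*u) (h(u, K) = -20*1/(8*u) = -5/(2*u))
h(-17, 27)*(-274) = -5/2/(-17)*(-274) = -5/2*(-1/17)*(-274) = (5/34)*(-274) = -685/17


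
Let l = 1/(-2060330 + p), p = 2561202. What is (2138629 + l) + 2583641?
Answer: 2365252819441/500872 ≈ 4.7223e+6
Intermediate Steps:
l = 1/500872 (l = 1/(-2060330 + 2561202) = 1/500872 ≈ 1.9965e-6)
(2138629 + l) + 2583641 = (2138629 + 1/500872) + 2583641 = 1071179384489/500872 + 2583641 = 2365252819441/500872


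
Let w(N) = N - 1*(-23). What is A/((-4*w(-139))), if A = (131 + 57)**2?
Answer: 2209/29 ≈ 76.172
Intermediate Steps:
w(N) = 23 + N (w(N) = N + 23 = 23 + N)
A = 35344 (A = 188**2 = 35344)
A/((-4*w(-139))) = 35344/((-4*(23 - 139))) = 35344/((-4*(-116))) = 35344/464 = 35344*(1/464) = 2209/29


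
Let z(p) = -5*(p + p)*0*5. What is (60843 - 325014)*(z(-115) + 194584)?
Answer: -51403449864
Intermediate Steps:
z(p) = 0 (z(p) = -5*2*p*0*5 = -5*0*5 = 0*5 = 0)
(60843 - 325014)*(z(-115) + 194584) = (60843 - 325014)*(0 + 194584) = -264171*194584 = -51403449864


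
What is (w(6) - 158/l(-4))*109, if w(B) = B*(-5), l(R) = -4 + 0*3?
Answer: 2071/2 ≈ 1035.5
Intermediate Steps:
l(R) = -4 (l(R) = -4 + 0 = -4)
w(B) = -5*B
(w(6) - 158/l(-4))*109 = (-5*6 - 158/(-4))*109 = (-30 - 158*(-1)/4)*109 = (-30 - 1*(-79/2))*109 = (-30 + 79/2)*109 = (19/2)*109 = 2071/2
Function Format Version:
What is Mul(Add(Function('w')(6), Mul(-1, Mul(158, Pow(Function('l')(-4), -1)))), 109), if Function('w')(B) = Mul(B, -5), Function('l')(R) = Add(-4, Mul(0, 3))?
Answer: Rational(2071, 2) ≈ 1035.5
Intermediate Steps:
Function('l')(R) = -4 (Function('l')(R) = Add(-4, 0) = -4)
Function('w')(B) = Mul(-5, B)
Mul(Add(Function('w')(6), Mul(-1, Mul(158, Pow(Function('l')(-4), -1)))), 109) = Mul(Add(Mul(-5, 6), Mul(-1, Mul(158, Pow(-4, -1)))), 109) = Mul(Add(-30, Mul(-1, Mul(158, Rational(-1, 4)))), 109) = Mul(Add(-30, Mul(-1, Rational(-79, 2))), 109) = Mul(Add(-30, Rational(79, 2)), 109) = Mul(Rational(19, 2), 109) = Rational(2071, 2)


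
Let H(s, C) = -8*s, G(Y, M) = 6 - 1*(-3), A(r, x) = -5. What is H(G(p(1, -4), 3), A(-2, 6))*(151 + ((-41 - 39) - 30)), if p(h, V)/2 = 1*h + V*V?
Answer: -2952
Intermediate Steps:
p(h, V) = 2*h + 2*V² (p(h, V) = 2*(1*h + V*V) = 2*(h + V²) = 2*h + 2*V²)
G(Y, M) = 9 (G(Y, M) = 6 + 3 = 9)
H(G(p(1, -4), 3), A(-2, 6))*(151 + ((-41 - 39) - 30)) = (-8*9)*(151 + ((-41 - 39) - 30)) = -72*(151 + (-80 - 30)) = -72*(151 - 110) = -72*41 = -2952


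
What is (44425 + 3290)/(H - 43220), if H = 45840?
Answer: 9543/524 ≈ 18.212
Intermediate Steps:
(44425 + 3290)/(H - 43220) = (44425 + 3290)/(45840 - 43220) = 47715/2620 = 47715*(1/2620) = 9543/524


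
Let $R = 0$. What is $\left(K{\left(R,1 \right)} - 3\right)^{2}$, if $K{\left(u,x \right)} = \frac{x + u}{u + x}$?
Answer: $4$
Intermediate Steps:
$K{\left(u,x \right)} = 1$ ($K{\left(u,x \right)} = \frac{u + x}{u + x} = 1$)
$\left(K{\left(R,1 \right)} - 3\right)^{2} = \left(1 - 3\right)^{2} = \left(-2\right)^{2} = 4$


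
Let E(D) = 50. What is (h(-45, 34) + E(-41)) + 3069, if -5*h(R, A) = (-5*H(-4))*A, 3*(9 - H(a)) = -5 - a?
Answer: 10309/3 ≈ 3436.3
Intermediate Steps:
H(a) = 32/3 + a/3 (H(a) = 9 - (-5 - a)/3 = 9 + (5/3 + a/3) = 32/3 + a/3)
h(R, A) = 28*A/3 (h(R, A) = -(-5*(32/3 + (⅓)*(-4)))*A/5 = -(-5*(32/3 - 4/3))*A/5 = -(-5*28/3)*A/5 = -(-28)*A/3 = 28*A/3)
(h(-45, 34) + E(-41)) + 3069 = ((28/3)*34 + 50) + 3069 = (952/3 + 50) + 3069 = 1102/3 + 3069 = 10309/3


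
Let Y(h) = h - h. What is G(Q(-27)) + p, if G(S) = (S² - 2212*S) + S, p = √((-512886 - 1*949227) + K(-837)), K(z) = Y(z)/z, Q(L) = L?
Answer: 60426 + 3*I*√162457 ≈ 60426.0 + 1209.2*I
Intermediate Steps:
Y(h) = 0
K(z) = 0 (K(z) = 0/z = 0)
p = 3*I*√162457 (p = √((-512886 - 1*949227) + 0) = √((-512886 - 949227) + 0) = √(-1462113 + 0) = √(-1462113) = 3*I*√162457 ≈ 1209.2*I)
G(S) = S² - 2211*S
G(Q(-27)) + p = -27*(-2211 - 27) + 3*I*√162457 = -27*(-2238) + 3*I*√162457 = 60426 + 3*I*√162457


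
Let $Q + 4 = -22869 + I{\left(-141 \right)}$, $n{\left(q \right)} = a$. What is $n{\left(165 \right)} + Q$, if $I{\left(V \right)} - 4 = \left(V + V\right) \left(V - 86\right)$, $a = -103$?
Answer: $41042$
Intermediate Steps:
$n{\left(q \right)} = -103$
$I{\left(V \right)} = 4 + 2 V \left(-86 + V\right)$ ($I{\left(V \right)} = 4 + \left(V + V\right) \left(V - 86\right) = 4 + 2 V \left(-86 + V\right)$)
$Q = 41145$ ($Q = -4 + \left(-22869 + \left(4 - -24252 + 2 \left(-141\right)^{2}\right)\right) = -4 + \left(-22869 + \left(4 + 24252 + 2 \cdot 19881\right)\right) = -4 + \left(-22869 + \left(4 + 24252 + 39762\right)\right) = -4 + \left(-22869 + 64018\right) = -4 + 41149 = 41145$)
$n{\left(165 \right)} + Q = -103 + 41145 = 41042$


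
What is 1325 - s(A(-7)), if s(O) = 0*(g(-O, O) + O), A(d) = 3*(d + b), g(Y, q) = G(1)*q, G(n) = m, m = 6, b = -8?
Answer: 1325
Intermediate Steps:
G(n) = 6
g(Y, q) = 6*q
A(d) = -24 + 3*d (A(d) = 3*(d - 8) = 3*(-8 + d) = -24 + 3*d)
s(O) = 0 (s(O) = 0*(6*O + O) = 0*(7*O) = 0)
1325 - s(A(-7)) = 1325 - 1*0 = 1325 + 0 = 1325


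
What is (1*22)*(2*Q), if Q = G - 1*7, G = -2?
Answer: -396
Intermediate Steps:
Q = -9 (Q = -2 - 1*7 = -2 - 7 = -9)
(1*22)*(2*Q) = (1*22)*(2*(-9)) = 22*(-18) = -396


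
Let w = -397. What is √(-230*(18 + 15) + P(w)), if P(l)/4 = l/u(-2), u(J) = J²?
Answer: 7*I*√163 ≈ 89.37*I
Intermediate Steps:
P(l) = l (P(l) = 4*(l/((-2)²)) = 4*(l/4) = l)
√(-230*(18 + 15) + P(w)) = √(-230*(18 + 15) - 397) = √(-230*33 - 397) = √(-7590 - 397) = √(-7987) = 7*I*√163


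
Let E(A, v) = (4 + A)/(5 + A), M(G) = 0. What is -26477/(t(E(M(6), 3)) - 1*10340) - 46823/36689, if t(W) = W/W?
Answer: 487311656/379327571 ≈ 1.2847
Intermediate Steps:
E(A, v) = (4 + A)/(5 + A)
t(W) = 1
-26477/(t(E(M(6), 3)) - 1*10340) - 46823/36689 = -26477/(1 - 1*10340) - 46823/36689 = -26477/(1 - 10340) - 46823*1/36689 = -26477/(-10339) - 46823/36689 = -26477*(-1/10339) - 46823/36689 = 26477/10339 - 46823/36689 = 487311656/379327571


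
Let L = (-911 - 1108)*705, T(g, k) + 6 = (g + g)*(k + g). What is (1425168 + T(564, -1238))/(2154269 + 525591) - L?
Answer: 381449998959/267986 ≈ 1.4234e+6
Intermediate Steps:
T(g, k) = -6 + 2*g*(g + k) (T(g, k) = -6 + (g + g)*(k + g) = -6 + (2*g)*(g + k) = -6 + 2*g*(g + k))
L = -1423395 (L = -2019*705 = -1423395)
(1425168 + T(564, -1238))/(2154269 + 525591) - L = (1425168 + (-6 + 2*564² + 2*564*(-1238)))/(2154269 + 525591) - 1*(-1423395) = (1425168 + (-6 + 2*318096 - 1396464))/2679860 + 1423395 = (1425168 + (-6 + 636192 - 1396464))*(1/2679860) + 1423395 = (1425168 - 760278)*(1/2679860) + 1423395 = 664890*(1/2679860) + 1423395 = 66489/267986 + 1423395 = 381449998959/267986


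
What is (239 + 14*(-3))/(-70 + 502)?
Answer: 197/432 ≈ 0.45602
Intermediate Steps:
(239 + 14*(-3))/(-70 + 502) = (239 - 42)/432 = 197*(1/432) = 197/432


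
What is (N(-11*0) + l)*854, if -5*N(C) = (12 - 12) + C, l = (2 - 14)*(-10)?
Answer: 102480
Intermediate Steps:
l = 120 (l = -12*(-10) = 120)
N(C) = -C/5 (N(C) = -((12 - 12) + C)/5 = -(0 + C)/5 = -C/5)
(N(-11*0) + l)*854 = (-(-11)*0/5 + 120)*854 = (-⅕*0 + 120)*854 = (0 + 120)*854 = 120*854 = 102480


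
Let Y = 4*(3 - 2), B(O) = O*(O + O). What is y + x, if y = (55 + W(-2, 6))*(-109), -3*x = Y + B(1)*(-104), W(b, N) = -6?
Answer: -5273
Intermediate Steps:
B(O) = 2*O² (B(O) = O*(2*O) = 2*O²)
Y = 4 (Y = 4*1 = 4)
x = 68 (x = -(4 + (2*1²)*(-104))/3 = -(4 + (2*1)*(-104))/3 = -(4 + 2*(-104))/3 = -(4 - 208)/3 = -⅓*(-204) = 68)
y = -5341 (y = (55 - 6)*(-109) = 49*(-109) = -5341)
y + x = -5341 + 68 = -5273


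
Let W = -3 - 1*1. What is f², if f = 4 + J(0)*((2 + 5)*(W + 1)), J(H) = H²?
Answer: 16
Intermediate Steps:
W = -4 (W = -3 - 1 = -4)
f = 4 (f = 4 + 0²*((2 + 5)*(-4 + 1)) = 4 + 0*(7*(-3)) = 4 + 0*(-21) = 4 + 0 = 4)
f² = 4² = 16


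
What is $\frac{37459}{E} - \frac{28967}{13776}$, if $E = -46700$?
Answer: $- \frac{467198521}{160834800} \approx -2.9048$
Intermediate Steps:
$\frac{37459}{E} - \frac{28967}{13776} = \frac{37459}{-46700} - \frac{28967}{13776} = 37459 \left(- \frac{1}{46700}\right) - \frac{28967}{13776} = - \frac{37459}{46700} - \frac{28967}{13776} = - \frac{467198521}{160834800}$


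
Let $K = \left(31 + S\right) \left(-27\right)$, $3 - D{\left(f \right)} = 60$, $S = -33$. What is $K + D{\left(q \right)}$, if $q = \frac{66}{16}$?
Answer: $-3$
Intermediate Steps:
$q = \frac{33}{8}$ ($q = 66 \cdot \frac{1}{16} = \frac{33}{8} \approx 4.125$)
$D{\left(f \right)} = -57$ ($D{\left(f \right)} = 3 - 60 = -57$)
$K = 54$ ($K = \left(31 - 33\right) \left(-27\right) = \left(-2\right) \left(-27\right) = 54$)
$K + D{\left(q \right)} = 54 - 57 = -3$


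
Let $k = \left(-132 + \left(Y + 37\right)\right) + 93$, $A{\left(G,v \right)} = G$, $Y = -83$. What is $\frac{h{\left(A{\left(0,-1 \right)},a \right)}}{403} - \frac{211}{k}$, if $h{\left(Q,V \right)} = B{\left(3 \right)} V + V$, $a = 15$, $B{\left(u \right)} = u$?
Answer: $\frac{90133}{34255} \approx 2.6312$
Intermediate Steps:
$h{\left(Q,V \right)} = 4 V$ ($h{\left(Q,V \right)} = 3 V + V = 4 V$)
$k = -85$ ($k = \left(-132 + \left(-83 + 37\right)\right) + 93 = \left(-132 - 46\right) + 93 = -178 + 93 = -85$)
$\frac{h{\left(A{\left(0,-1 \right)},a \right)}}{403} - \frac{211}{k} = \frac{4 \cdot 15}{403} - \frac{211}{-85} = 60 \cdot \frac{1}{403} - - \frac{211}{85} = \frac{60}{403} + \frac{211}{85} = \frac{90133}{34255}$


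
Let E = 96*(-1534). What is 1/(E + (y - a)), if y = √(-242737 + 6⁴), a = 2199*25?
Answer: -202239/40900854562 - I*√241441/40900854562 ≈ -4.9446e-6 - 1.2014e-8*I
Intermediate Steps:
a = 54975
y = I*√241441 (y = √(-242737 + 1296) = √(-241441) = I*√241441 ≈ 491.37*I)
E = -147264
1/(E + (y - a)) = 1/(-147264 + (I*√241441 - 1*54975)) = 1/(-147264 + (I*√241441 - 54975)) = 1/(-147264 + (-54975 + I*√241441)) = 1/(-202239 + I*√241441)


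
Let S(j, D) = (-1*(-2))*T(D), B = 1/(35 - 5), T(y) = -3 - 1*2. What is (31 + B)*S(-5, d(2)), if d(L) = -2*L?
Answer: -931/3 ≈ -310.33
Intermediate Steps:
T(y) = -5 (T(y) = -3 - 2 = -5)
B = 1/30 ≈ 0.033333
S(j, D) = -10 (S(j, D) = -1*(-2)*(-5) = 2*(-5) = -10)
(31 + B)*S(-5, d(2)) = (31 + 1/30)*(-10) = (931/30)*(-10) = -931/3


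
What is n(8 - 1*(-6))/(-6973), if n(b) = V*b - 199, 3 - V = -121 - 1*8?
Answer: -1649/6973 ≈ -0.23648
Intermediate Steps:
V = 132 (V = 3 - (-121 - 1*8) = 3 - (-121 - 8) = 3 - 1*(-129) = 3 + 129 = 132)
n(b) = -199 + 132*b (n(b) = 132*b - 199 = -199 + 132*b)
n(8 - 1*(-6))/(-6973) = (-199 + 132*(8 - 1*(-6)))/(-6973) = (-199 + 132*(8 + 6))*(-1/6973) = (-199 + 132*14)*(-1/6973) = (-199 + 1848)*(-1/6973) = 1649*(-1/6973) = -1649/6973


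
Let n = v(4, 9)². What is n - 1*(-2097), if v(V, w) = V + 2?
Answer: 2133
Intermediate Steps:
v(V, w) = 2 + V
n = 36 (n = (2 + 4)² = 6² = 36)
n - 1*(-2097) = 36 - 1*(-2097) = 36 + 2097 = 2133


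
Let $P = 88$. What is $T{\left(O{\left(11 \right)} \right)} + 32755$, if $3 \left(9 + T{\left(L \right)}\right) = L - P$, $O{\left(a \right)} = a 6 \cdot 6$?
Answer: $\frac{98546}{3} \approx 32849.0$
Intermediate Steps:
$O{\left(a \right)} = 36 a$ ($O{\left(a \right)} = 6 a 6 = 36 a$)
$T{\left(L \right)} = - \frac{115}{3} + \frac{L}{3}$ ($T{\left(L \right)} = -9 + \frac{L - 88}{3} = -9 + \frac{-88 + L}{3} = -9 + \left(- \frac{88}{3} + \frac{L}{3}\right) = - \frac{115}{3} + \frac{L}{3}$)
$T{\left(O{\left(11 \right)} \right)} + 32755 = \left(- \frac{115}{3} + \frac{36 \cdot 11}{3}\right) + 32755 = \left(- \frac{115}{3} + \frac{1}{3} \cdot 396\right) + 32755 = \left(- \frac{115}{3} + 132\right) + 32755 = \frac{281}{3} + 32755 = \frac{98546}{3}$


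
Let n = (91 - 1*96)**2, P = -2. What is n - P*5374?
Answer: 10773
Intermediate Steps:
n = 25 (n = (91 - 96)**2 = (-5)**2 = 25)
n - P*5374 = 25 - (-2)*5374 = 25 - 1*(-10748) = 25 + 10748 = 10773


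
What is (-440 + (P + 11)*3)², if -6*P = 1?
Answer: 664225/4 ≈ 1.6606e+5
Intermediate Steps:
P = -⅙ (P = -⅙*1 = -⅙ ≈ -0.16667)
(-440 + (P + 11)*3)² = (-440 + (-⅙ + 11)*3)² = (-440 + (65/6)*3)² = (-440 + 65/2)² = (-815/2)² = 664225/4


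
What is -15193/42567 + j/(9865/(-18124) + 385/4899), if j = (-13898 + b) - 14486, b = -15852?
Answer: 7269104592807599/76529719455 ≈ 94984.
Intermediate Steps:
j = -44236 (j = (-13898 - 15852) - 14486 = -29750 - 14486 = -44236)
-15193/42567 + j/(9865/(-18124) + 385/4899) = -15193/42567 - 44236/(9865/(-18124) + 385/4899) = -15193*1/42567 - 44236/(9865*(-1/18124) + 385*(1/4899)) = -15193/42567 - 44236/(-9865/18124 + 385/4899) = -15193/42567 - 44236/(-1797865/3860412) = -15193/42567 - 44236*(-3860412/1797865) = -15193/42567 + 170769185232/1797865 = 7269104592807599/76529719455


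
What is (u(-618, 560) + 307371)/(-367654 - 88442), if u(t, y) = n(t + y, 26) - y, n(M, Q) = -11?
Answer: -19175/28506 ≈ -0.67267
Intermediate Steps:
u(t, y) = -11 - y
(u(-618, 560) + 307371)/(-367654 - 88442) = ((-11 - 1*560) + 307371)/(-367654 - 88442) = ((-11 - 560) + 307371)/(-456096) = (-571 + 307371)*(-1/456096) = 306800*(-1/456096) = -19175/28506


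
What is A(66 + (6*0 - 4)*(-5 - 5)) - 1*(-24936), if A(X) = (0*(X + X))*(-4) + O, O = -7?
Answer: 24929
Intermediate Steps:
A(X) = -7 (A(X) = (0*(X + X))*(-4) - 7 = (0*(2*X))*(-4) - 7 = 0*(-4) - 7 = 0 - 7 = -7)
A(66 + (6*0 - 4)*(-5 - 5)) - 1*(-24936) = -7 - 1*(-24936) = -7 + 24936 = 24929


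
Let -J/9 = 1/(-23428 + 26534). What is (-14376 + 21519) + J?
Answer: 22186149/3106 ≈ 7143.0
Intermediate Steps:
J = -9/3106 (J = -9/(-23428 + 26534) = -9/3106 ≈ -0.0028976)
(-14376 + 21519) + J = (-14376 + 21519) - 9/3106 = 7143 - 9/3106 = 22186149/3106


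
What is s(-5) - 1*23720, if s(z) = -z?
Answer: -23715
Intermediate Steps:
s(-5) - 1*23720 = -1*(-5) - 1*23720 = 5 - 23720 = -23715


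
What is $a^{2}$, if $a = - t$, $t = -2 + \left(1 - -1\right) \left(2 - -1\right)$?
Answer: $16$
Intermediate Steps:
$t = 4$ ($t = -2 + \left(1 + 1\right) \left(2 + 1\right) = -2 + 2 \cdot 3 = -2 + 6 = 4$)
$a = -4$ ($a = \left(-1\right) 4 = -4$)
$a^{2} = \left(-4\right)^{2} = 16$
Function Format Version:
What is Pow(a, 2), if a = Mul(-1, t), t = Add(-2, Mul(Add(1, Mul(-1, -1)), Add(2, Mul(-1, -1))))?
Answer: 16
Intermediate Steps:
t = 4 (t = Add(-2, Mul(Add(1, 1), Add(2, 1))) = Add(-2, Mul(2, 3)) = Add(-2, 6) = 4)
a = -4 (a = Mul(-1, 4) = -4)
Pow(a, 2) = Pow(-4, 2) = 16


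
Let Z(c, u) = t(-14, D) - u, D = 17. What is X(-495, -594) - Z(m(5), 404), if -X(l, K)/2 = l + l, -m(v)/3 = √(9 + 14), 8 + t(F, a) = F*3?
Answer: 2434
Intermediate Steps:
t(F, a) = -8 + 3*F (t(F, a) = -8 + F*3 = -8 + 3*F)
m(v) = -3*√23 (m(v) = -3*√(9 + 14) = -3*√23)
Z(c, u) = -50 - u (Z(c, u) = (-8 + 3*(-14)) - u = (-8 - 42) - u = -50 - u)
X(l, K) = -4*l (X(l, K) = -2*(l + l) = -4*l)
X(-495, -594) - Z(m(5), 404) = -4*(-495) - (-50 - 1*404) = 1980 - (-50 - 404) = 1980 - 1*(-454) = 1980 + 454 = 2434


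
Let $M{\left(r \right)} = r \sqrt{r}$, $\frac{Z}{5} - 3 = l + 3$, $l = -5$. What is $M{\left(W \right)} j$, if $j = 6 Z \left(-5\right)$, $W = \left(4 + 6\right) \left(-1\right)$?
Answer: $1500 i \sqrt{10} \approx 4743.4 i$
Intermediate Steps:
$W = -10$ ($W = 10 \left(-1\right) = -10$)
$Z = 5$ ($Z = 15 + 5 \left(-5 + 3\right) = 15 + 5 \left(-2\right) = 15 - 10 = 5$)
$M{\left(r \right)} = r^{\frac{3}{2}}$
$j = -150$ ($j = 6 \cdot 5 \left(-5\right) = 30 \left(-5\right) = -150$)
$M{\left(W \right)} j = \left(-10\right)^{\frac{3}{2}} \left(-150\right) = - 10 i \sqrt{10} \left(-150\right) = 1500 i \sqrt{10}$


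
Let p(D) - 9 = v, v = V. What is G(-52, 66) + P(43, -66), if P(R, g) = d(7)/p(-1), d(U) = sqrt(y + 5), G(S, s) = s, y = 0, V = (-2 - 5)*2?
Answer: 66 - sqrt(5)/5 ≈ 65.553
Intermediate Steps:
V = -14 (V = -7*2 = -14)
v = -14
p(D) = -5 (p(D) = 9 - 14 = -5)
d(U) = sqrt(5) (d(U) = sqrt(0 + 5) = sqrt(5))
P(R, g) = -sqrt(5)/5 (P(R, g) = sqrt(5)/(-5) = sqrt(5)*(-1/5) = -sqrt(5)/5)
G(-52, 66) + P(43, -66) = 66 - sqrt(5)/5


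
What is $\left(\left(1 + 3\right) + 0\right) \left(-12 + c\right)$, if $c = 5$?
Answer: $-28$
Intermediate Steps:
$\left(\left(1 + 3\right) + 0\right) \left(-12 + c\right) = \left(\left(1 + 3\right) + 0\right) \left(-12 + 5\right) = \left(4 + 0\right) \left(-7\right) = 4 \left(-7\right) = -28$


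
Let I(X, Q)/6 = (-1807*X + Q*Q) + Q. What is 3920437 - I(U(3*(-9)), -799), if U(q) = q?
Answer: -197909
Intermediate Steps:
I(X, Q) = -10842*X + 6*Q + 6*Q**2 (I(X, Q) = 6*((-1807*X + Q*Q) + Q) = 6*((-1807*X + Q**2) + Q) = 6*((Q**2 - 1807*X) + Q) = 6*(Q + Q**2 - 1807*X) = -10842*X + 6*Q + 6*Q**2)
3920437 - I(U(3*(-9)), -799) = 3920437 - (-32526*(-9) + 6*(-799) + 6*(-799)**2) = 3920437 - (-10842*(-27) - 4794 + 6*638401) = 3920437 - (292734 - 4794 + 3830406) = 3920437 - 1*4118346 = 3920437 - 4118346 = -197909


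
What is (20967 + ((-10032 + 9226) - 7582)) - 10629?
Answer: 1950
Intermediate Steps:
(20967 + ((-10032 + 9226) - 7582)) - 10629 = (20967 + (-806 - 7582)) - 10629 = (20967 - 8388) - 10629 = 12579 - 10629 = 1950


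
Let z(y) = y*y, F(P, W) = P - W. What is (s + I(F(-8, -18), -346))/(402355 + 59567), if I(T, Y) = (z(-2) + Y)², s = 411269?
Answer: 528233/461922 ≈ 1.1436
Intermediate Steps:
z(y) = y²
I(T, Y) = (4 + Y)² (I(T, Y) = ((-2)² + Y)² = (4 + Y)²)
(s + I(F(-8, -18), -346))/(402355 + 59567) = (411269 + (4 - 346)²)/(402355 + 59567) = (411269 + (-342)²)/461922 = (411269 + 116964)*(1/461922) = 528233*(1/461922) = 528233/461922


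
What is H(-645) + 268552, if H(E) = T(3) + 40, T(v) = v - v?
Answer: 268592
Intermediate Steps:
T(v) = 0
H(E) = 40 (H(E) = 0 + 40 = 40)
H(-645) + 268552 = 40 + 268552 = 268592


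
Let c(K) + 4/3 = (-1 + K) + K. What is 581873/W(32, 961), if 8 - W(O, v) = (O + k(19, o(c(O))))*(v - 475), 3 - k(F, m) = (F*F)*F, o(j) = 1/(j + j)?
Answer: 581873/3316472 ≈ 0.17545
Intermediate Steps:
c(K) = -7/3 + 2*K (c(K) = -4/3 + ((-1 + K) + K) = -4/3 + (-1 + 2*K) = -7/3 + 2*K)
o(j) = 1/(2*j)
k(F, m) = 3 - F**3 (k(F, m) = 3 - F*F*F = 3 - F**2*F = 3 - F**3)
W(O, v) = 8 - (-6856 + O)*(-475 + v) (W(O, v) = 8 - (O + (3 - 1*19**3))*(v - 475) = 8 - (O + (3 - 1*6859))*(-475 + v) = 8 - (O + (3 - 6859))*(-475 + v) = 8 - (O - 6856)*(-475 + v) = 8 - (-6856 + O)*(-475 + v))
581873/W(32, 961) = 581873/(-3256592 + 475*32 + 6856*961 - 1*32*961) = 581873/(-3256592 + 15200 + 6588616 - 30752) = 581873/3316472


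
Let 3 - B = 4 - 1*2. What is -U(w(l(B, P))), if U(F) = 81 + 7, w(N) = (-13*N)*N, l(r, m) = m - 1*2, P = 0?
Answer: -88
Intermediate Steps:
B = 1 (B = 3 - (4 - 1*2) = 3 - (4 - 2) = 3 - 1*2 = 3 - 2 = 1)
l(r, m) = -2 + m (l(r, m) = m - 2 = -2 + m)
w(N) = -13*N²
U(F) = 88
-U(w(l(B, P))) = -1*88 = -88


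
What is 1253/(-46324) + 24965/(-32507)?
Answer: -1197209931/1505854268 ≈ -0.79504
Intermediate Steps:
1253/(-46324) + 24965/(-32507) = 1253*(-1/46324) + 24965*(-1/32507) = -1253/46324 - 24965/32507 = -1197209931/1505854268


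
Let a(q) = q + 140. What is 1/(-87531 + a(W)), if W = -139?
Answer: -1/87530 ≈ -1.1425e-5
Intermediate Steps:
a(q) = 140 + q
1/(-87531 + a(W)) = 1/(-87531 + (140 - 139)) = 1/(-87531 + 1) = 1/(-87530) = -1/87530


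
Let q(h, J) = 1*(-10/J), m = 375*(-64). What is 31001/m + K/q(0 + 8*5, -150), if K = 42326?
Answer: 15237328999/24000 ≈ 6.3489e+5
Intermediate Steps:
m = -24000
q(h, J) = -10/J
31001/m + K/q(0 + 8*5, -150) = 31001/(-24000) + 42326/((-10/(-150))) = 31001*(-1/24000) + 42326/((-10*(-1/150))) = -31001/24000 + 42326/(1/15) = -31001/24000 + 42326*15 = -31001/24000 + 634890 = 15237328999/24000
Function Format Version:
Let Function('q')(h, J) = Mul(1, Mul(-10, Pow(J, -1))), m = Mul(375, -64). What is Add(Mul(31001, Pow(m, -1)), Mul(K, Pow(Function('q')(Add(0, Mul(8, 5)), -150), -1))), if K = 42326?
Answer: Rational(15237328999, 24000) ≈ 6.3489e+5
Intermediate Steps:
m = -24000
Function('q')(h, J) = Mul(-10, Pow(J, -1))
Add(Mul(31001, Pow(m, -1)), Mul(K, Pow(Function('q')(Add(0, Mul(8, 5)), -150), -1))) = Add(Mul(31001, Pow(-24000, -1)), Mul(42326, Pow(Mul(-10, Pow(-150, -1)), -1))) = Add(Mul(31001, Rational(-1, 24000)), Mul(42326, Pow(Mul(-10, Rational(-1, 150)), -1))) = Add(Rational(-31001, 24000), Mul(42326, Pow(Rational(1, 15), -1))) = Add(Rational(-31001, 24000), Mul(42326, 15)) = Add(Rational(-31001, 24000), 634890) = Rational(15237328999, 24000)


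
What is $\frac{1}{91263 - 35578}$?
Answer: $\frac{1}{55685} \approx 1.7958 \cdot 10^{-5}$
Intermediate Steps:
$\frac{1}{91263 - 35578} = \frac{1}{55685}$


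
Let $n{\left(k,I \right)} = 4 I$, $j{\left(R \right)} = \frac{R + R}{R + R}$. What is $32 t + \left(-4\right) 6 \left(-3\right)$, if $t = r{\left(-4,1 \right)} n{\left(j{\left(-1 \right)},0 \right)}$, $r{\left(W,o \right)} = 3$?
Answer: $72$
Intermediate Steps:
$j{\left(R \right)} = 1$ ($j{\left(R \right)} = \frac{2 R}{2 R} = 2 R \frac{1}{2 R} = 1$)
$t = 0$ ($t = 3 \cdot 4 \cdot 0 = 3 \cdot 0 = 0$)
$32 t + \left(-4\right) 6 \left(-3\right) = 32 \cdot 0 + \left(-4\right) 6 \left(-3\right) = 0 - -72 = 0 + 72 = 72$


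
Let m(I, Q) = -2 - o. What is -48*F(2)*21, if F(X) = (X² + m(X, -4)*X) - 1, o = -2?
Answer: -3024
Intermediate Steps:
m(I, Q) = 0 (m(I, Q) = -2 - 1*(-2) = -2 + 2 = 0)
F(X) = -1 + X² (F(X) = (X² + 0*X) - 1 = (X² + 0) - 1 = X² - 1 = -1 + X²)
-48*F(2)*21 = -48*(-1 + 2²)*21 = -48*(-1 + 4)*21 = -48*3*21 = -144*21 = -3024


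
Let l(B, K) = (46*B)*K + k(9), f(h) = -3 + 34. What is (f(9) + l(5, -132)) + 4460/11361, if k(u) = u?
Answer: -344461060/11361 ≈ -30320.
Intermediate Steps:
f(h) = 31
l(B, K) = 9 + 46*B*K (l(B, K) = (46*B)*K + 9 = 46*B*K + 9 = 9 + 46*B*K)
(f(9) + l(5, -132)) + 4460/11361 = (31 + (9 + 46*5*(-132))) + 4460/11361 = (31 + (9 - 30360)) + 4460*(1/11361) = (31 - 30351) + 4460/11361 = -30320 + 4460/11361 = -344461060/11361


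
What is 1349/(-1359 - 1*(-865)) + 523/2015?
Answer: -9959/4030 ≈ -2.4712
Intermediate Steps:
1349/(-1359 - 1*(-865)) + 523/2015 = 1349/(-1359 + 865) + 523*(1/2015) = 1349/(-494) + 523/2015 = 1349*(-1/494) + 523/2015 = -71/26 + 523/2015 = -9959/4030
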